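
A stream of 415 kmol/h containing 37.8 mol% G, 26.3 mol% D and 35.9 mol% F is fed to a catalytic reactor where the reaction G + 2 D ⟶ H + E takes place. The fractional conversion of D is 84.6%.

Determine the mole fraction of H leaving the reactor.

0.125

D reacted = 0.846 × 109.1 = 92.34 kmol/h; ν_D = −2, so ξ = 92.34/2 = 46.17 kmol/h.
Outlet amounts (n = n₀ + ν ξ):
  G: 156.9 − 1(46.17) = 110.7
  D: 109.1 − 2(46.17) = 16.81
  H: 0 + 1(46.17) = 46.17
  E: 0 + 1(46.17) = 46.17
  F: 149 (inert)
Total out = 368.8 kmol/h; y_H = 46.17 / 368.8 = 0.1252.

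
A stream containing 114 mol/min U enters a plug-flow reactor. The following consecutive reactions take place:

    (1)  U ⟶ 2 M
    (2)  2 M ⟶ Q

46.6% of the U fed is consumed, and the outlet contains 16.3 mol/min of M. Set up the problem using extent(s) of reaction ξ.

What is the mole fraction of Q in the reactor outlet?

0.368

Conversion of U: U consumed = 1ξ₁ = 0.466 × 114 → ξ₁ = 53.12 mol/min.
M balance: n_M = 0 + 2ξ₁ − 2ξ₂ = 16.3 → ξ₂ = (2·53.12 − 16.3)/2 = 44.97 mol/min.
Outlet amounts (n = n₀ + Σ ν·ξ):
  U: 114 − 1(53.12) = 60.88
  M: 0 + 2(53.12) − 2(44.97) = 16.3
  Q: 0 + 1(44.97) = 44.97
Total out = 122.2 mol/min; y_Q = 44.97 / 122.2 = 0.3682.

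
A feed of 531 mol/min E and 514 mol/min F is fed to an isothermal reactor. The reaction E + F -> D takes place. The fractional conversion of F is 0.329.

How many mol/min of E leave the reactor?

F reacted = 0.329 × 514 = 169.1 mol/min; ν_F = −1, so ξ = 169.1/1 = 169.1 mol/min.
Outlet amounts (n = n₀ + ν ξ):
  E: 531 − 1(169.1) = 361.9
  F: 514 − 1(169.1) = 344.9
  D: 0 + 1(169.1) = 169.1

362 mol/min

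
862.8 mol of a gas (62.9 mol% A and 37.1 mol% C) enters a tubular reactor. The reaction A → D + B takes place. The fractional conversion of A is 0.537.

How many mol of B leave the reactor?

A reacted = 0.537 × 542.7 = 291.4 mol; ν_A = −1, so ξ = 291.4/1 = 291.4 mol.
Outlet amounts (n = n₀ + ν ξ):
  A: 542.7 − 1(291.4) = 251.3
  D: 0 + 1(291.4) = 291.4
  B: 0 + 1(291.4) = 291.4
  C: 320.1 (inert)

291 mol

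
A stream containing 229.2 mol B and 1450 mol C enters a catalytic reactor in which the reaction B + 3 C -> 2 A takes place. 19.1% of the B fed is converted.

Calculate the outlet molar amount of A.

B reacted = 0.191 × 229.2 = 43.78 mol; ν_B = −1, so ξ = 43.78/1 = 43.78 mol.
Outlet amounts (n = n₀ + ν ξ):
  B: 229.2 − 1(43.78) = 185.4
  C: 1450 − 3(43.78) = 1319
  A: 0 + 2(43.78) = 87.55

87.6 mol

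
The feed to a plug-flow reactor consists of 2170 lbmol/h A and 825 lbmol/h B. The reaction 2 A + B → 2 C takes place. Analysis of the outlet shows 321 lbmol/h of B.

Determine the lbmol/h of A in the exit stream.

For B: n = n₀ − 1ξ → 321 = 825 − 1ξ, giving ξ = 504 lbmol/h.
Outlet amounts (n = n₀ + ν ξ):
  A: 2170 − 2(504) = 1162
  B: 825 − 1(504) = 321
  C: 0 + 2(504) = 1008

1160 lbmol/h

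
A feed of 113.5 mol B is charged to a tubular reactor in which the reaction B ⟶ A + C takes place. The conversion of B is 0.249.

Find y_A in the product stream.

0.199

B reacted = 0.249 × 113.5 = 28.26 mol; ν_B = −1, so ξ = 28.26/1 = 28.26 mol.
Outlet amounts (n = n₀ + ν ξ):
  B: 113.5 − 1(28.26) = 85.24
  A: 0 + 1(28.26) = 28.26
  C: 0 + 1(28.26) = 28.26
Total out = 141.8 mol; y_A = 28.26 / 141.8 = 0.1994.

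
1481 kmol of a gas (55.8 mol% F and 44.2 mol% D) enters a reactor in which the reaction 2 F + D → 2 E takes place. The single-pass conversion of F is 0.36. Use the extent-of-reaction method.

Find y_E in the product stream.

F reacted = 0.36 × 826.4 = 297.5 kmol; ν_F = −2, so ξ = 297.5/2 = 148.8 kmol.
Outlet amounts (n = n₀ + ν ξ):
  F: 826.4 − 2(148.8) = 528.9
  D: 654.6 − 1(148.8) = 505.9
  E: 0 + 2(148.8) = 297.5
Total out = 1332 kmol; y_E = 297.5 / 1332 = 0.2233.

0.223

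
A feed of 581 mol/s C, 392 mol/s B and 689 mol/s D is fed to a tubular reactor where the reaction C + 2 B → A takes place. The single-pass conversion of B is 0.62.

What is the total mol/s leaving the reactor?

B reacted = 0.62 × 392 = 243 mol/s; ν_B = −2, so ξ = 243/2 = 121.5 mol/s.
Outlet amounts (n = n₀ + ν ξ):
  C: 581 − 1(121.5) = 459.5
  B: 392 − 2(121.5) = 149
  A: 0 + 1(121.5) = 121.5
  D: 689 (inert)
Total out = 459.5 + 149 + 121.5 + 689 = 1419 mol/s.

1420 mol/s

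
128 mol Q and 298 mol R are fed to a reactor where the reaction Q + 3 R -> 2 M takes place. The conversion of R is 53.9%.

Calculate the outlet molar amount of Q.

R reacted = 0.539 × 298 = 160.6 mol; ν_R = −3, so ξ = 160.6/3 = 53.54 mol.
Outlet amounts (n = n₀ + ν ξ):
  Q: 128 − 1(53.54) = 74.46
  R: 298 − 3(53.54) = 137.4
  M: 0 + 2(53.54) = 107.1

74.5 mol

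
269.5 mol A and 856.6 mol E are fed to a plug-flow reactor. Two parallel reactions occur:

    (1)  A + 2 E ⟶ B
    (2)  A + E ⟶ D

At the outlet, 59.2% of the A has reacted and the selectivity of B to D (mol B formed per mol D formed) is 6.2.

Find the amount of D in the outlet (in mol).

Conversion of A: A consumed = 0.592 × 269.5 = 159.5 mol = 1ξ₁ + 1ξ₂.
Selectivity: 1ξ₁ / (1ξ₂) = 6.2 → ξ₁ = 6.2 ξ₂.
Substitute: (1·6.2 + 1) ξ₂ = 159.5 → ξ₂ = 22.16 mol, ξ₁ = 137.4 mol.
Outlet amounts (n = n₀ + Σ ν·ξ):
  A: 269.5 − 1(137.4) − 1(22.16) = 110
  E: 856.6 − 2(137.4) − 1(22.16) = 559.7
  B: 0 + 1(137.4) = 137.4
  D: 0 + 1(22.16) = 22.16

22.2 mol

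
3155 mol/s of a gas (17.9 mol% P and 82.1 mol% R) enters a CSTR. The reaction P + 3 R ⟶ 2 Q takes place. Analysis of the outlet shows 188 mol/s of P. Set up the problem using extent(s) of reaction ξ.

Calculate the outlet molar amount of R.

1460 mol/s

For P: n = n₀ − 1ξ → 188 = 564.7 − 1ξ, giving ξ = 376.7 mol/s.
Outlet amounts (n = n₀ + ν ξ):
  P: 564.7 − 1(376.7) = 188
  R: 2590 − 3(376.7) = 1460
  Q: 0 + 2(376.7) = 753.5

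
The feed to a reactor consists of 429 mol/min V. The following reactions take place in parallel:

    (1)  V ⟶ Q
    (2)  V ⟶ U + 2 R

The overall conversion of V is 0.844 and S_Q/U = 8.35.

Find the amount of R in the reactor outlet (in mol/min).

Conversion of V: V consumed = 0.844 × 429 = 362.1 mol/min = 1ξ₁ + 1ξ₂.
Selectivity: 1ξ₁ / (1ξ₂) = 8.35 → ξ₁ = 8.35 ξ₂.
Substitute: (1·8.35 + 1) ξ₂ = 362.1 → ξ₂ = 38.72 mol/min, ξ₁ = 323.4 mol/min.
Outlet amounts (n = n₀ + Σ ν·ξ):
  V: 429 − 1(323.4) − 1(38.72) = 66.92
  Q: 0 + 1(323.4) = 323.4
  U: 0 + 1(38.72) = 38.72
  R: 0 + 2(38.72) = 77.45

77.4 mol/min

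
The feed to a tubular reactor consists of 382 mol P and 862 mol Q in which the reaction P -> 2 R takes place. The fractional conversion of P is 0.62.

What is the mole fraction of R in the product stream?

0.32

P reacted = 0.62 × 382 = 236.8 mol; ν_P = −1, so ξ = 236.8/1 = 236.8 mol.
Outlet amounts (n = n₀ + ν ξ):
  P: 382 − 1(236.8) = 145.2
  R: 0 + 2(236.8) = 473.7
  Q: 862 (inert)
Total out = 1481 mol; y_R = 473.7 / 1481 = 0.3199.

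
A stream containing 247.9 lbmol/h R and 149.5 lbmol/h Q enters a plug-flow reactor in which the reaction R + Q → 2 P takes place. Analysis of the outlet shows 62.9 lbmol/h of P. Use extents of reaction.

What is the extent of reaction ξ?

ξ = 31.4 lbmol/h

For P: n = n₀ + 2ξ → 62.9 = 0 + 2ξ, giving ξ = 31.45 lbmol/h.
Outlet amounts (n = n₀ + ν ξ):
  R: 247.9 − 1(31.45) = 216.5
  Q: 149.5 − 1(31.45) = 118
  P: 0 + 2(31.45) = 62.9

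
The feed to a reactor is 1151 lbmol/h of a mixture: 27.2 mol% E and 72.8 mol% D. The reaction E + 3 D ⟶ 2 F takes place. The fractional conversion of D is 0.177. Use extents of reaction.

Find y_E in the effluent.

0.251

D reacted = 0.177 × 837.9 = 148.3 lbmol/h; ν_D = −3, so ξ = 148.3/3 = 49.44 lbmol/h.
Outlet amounts (n = n₀ + ν ξ):
  E: 313.1 − 1(49.44) = 263.6
  D: 837.9 − 3(49.44) = 689.6
  F: 0 + 2(49.44) = 98.88
Total out = 1052 lbmol/h; y_E = 263.6 / 1052 = 0.2506.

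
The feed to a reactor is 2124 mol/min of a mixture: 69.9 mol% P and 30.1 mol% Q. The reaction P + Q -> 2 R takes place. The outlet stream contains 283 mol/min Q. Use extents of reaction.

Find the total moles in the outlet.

For Q: n = n₀ − 1ξ → 283 = 639.3 − 1ξ, giving ξ = 356.3 mol/min.
Outlet amounts (n = n₀ + ν ξ):
  P: 1485 − 1(356.3) = 1128
  Q: 639.3 − 1(356.3) = 283
  R: 0 + 2(356.3) = 712.6
Total out = 1128 + 283 + 712.6 = 2124 mol/min.

2120 mol/min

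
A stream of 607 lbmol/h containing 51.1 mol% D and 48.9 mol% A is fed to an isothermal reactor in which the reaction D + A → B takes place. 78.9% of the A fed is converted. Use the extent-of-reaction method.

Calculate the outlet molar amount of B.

A reacted = 0.789 × 296.8 = 234.2 lbmol/h; ν_A = −1, so ξ = 234.2/1 = 234.2 lbmol/h.
Outlet amounts (n = n₀ + ν ξ):
  D: 310.2 − 1(234.2) = 75.98
  A: 296.8 − 1(234.2) = 62.63
  B: 0 + 1(234.2) = 234.2

234 lbmol/h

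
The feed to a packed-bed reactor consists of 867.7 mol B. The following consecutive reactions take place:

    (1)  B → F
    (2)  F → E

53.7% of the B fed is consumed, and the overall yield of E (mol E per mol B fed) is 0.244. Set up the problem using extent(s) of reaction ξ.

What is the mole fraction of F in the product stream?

0.293

Conversion of B: B consumed = 1ξ₁ = 0.537 × 867.7 → ξ₁ = 466 mol.
Yield of E: 1ξ₂ / 867.7 = 0.244 → ξ₂ = 211.7 mol.
Outlet amounts (n = n₀ + Σ ν·ξ):
  B: 867.7 − 1(466) = 401.7
  F: 0 + 1(466) − 1(211.7) = 254.2
  E: 0 + 1(211.7) = 211.7
Total out = 867.7 mol; y_F = 254.2 / 867.7 = 0.293.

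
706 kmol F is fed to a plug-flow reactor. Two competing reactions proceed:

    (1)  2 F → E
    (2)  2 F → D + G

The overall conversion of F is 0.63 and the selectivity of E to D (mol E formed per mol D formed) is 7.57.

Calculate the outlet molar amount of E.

Conversion of F: F consumed = 0.63 × 706 = 444.8 kmol = 2ξ₁ + 2ξ₂.
Selectivity: 1ξ₁ / (1ξ₂) = 7.57 → ξ₁ = 7.57 ξ₂.
Substitute: (2·7.57 + 2) ξ₂ = 444.8 → ξ₂ = 25.95 kmol, ξ₁ = 196.4 kmol.
Outlet amounts (n = n₀ + Σ ν·ξ):
  F: 706 − 2(196.4) − 2(25.95) = 261.2
  E: 0 + 1(196.4) = 196.4
  D: 0 + 1(25.95) = 25.95
  G: 0 + 1(25.95) = 25.95

196 kmol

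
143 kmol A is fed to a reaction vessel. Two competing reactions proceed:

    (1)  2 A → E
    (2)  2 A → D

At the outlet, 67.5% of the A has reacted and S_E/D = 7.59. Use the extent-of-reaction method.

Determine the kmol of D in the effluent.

5.62 kmol

Conversion of A: A consumed = 0.675 × 143 = 96.53 kmol = 2ξ₁ + 2ξ₂.
Selectivity: 1ξ₁ / (1ξ₂) = 7.59 → ξ₁ = 7.59 ξ₂.
Substitute: (2·7.59 + 2) ξ₂ = 96.53 → ξ₂ = 5.618 kmol, ξ₁ = 42.64 kmol.
Outlet amounts (n = n₀ + Σ ν·ξ):
  A: 143 − 2(42.64) − 2(5.618) = 46.47
  E: 0 + 1(42.64) = 42.64
  D: 0 + 1(5.618) = 5.618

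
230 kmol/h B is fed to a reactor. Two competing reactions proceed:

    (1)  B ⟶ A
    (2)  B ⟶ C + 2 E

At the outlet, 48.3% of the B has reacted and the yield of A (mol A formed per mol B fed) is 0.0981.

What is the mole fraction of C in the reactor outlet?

Yield of A: 1ξ₁ / 230 = 0.0981 → ξ₁ = 22.56 kmol/h.
Conversion of B: 1ξ₁ + 1ξ₂ = 0.483 × 230 = 111.1 → ξ₂ = 88.53 kmol/h.
Outlet amounts (n = n₀ + Σ ν·ξ):
  B: 230 − 1(22.56) − 1(88.53) = 118.9
  A: 0 + 1(22.56) = 22.56
  C: 0 + 1(88.53) = 88.53
  E: 0 + 2(88.53) = 177.1
Total out = 407.1 kmol/h; y_C = 88.53 / 407.1 = 0.2175.

0.217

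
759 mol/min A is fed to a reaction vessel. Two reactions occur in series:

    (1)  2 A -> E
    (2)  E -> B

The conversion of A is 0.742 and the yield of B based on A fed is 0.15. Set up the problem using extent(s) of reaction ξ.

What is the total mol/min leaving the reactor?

Conversion of A: A consumed = 2ξ₁ = 0.742 × 759 → ξ₁ = 281.6 mol/min.
Yield of B: 1ξ₂ / 759 = 0.15 → ξ₂ = 113.8 mol/min.
Outlet amounts (n = n₀ + Σ ν·ξ):
  A: 759 − 2(281.6) = 195.8
  E: 0 + 1(281.6) − 1(113.8) = 167.7
  B: 0 + 1(113.8) = 113.8
Total out = 195.8 + 167.7 + 113.8 = 477.4 mol/min.

477 mol/min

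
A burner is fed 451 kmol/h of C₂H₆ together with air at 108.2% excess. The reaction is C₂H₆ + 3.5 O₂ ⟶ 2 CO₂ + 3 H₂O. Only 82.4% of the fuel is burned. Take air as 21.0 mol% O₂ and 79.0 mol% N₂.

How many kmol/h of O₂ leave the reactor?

1990 kmol/h

Stoichiometric O₂ = 3.5 × 451 = 1578 kmol/h; O₂ fed = 1578 × 2.082 = 3286 kmol/h.
N₂ fed = 3286 × 79/21 = 12360 kmol/h.
Fuel reacted = 0.824 × 451 → ξ = 371.6 kmol/h.
Outlet (n = n₀ + ν ξ):
  C₂H₆: 451 − 1(371.6) = 79.38
  O₂: 3286 − 3.5(371.6) = 1986
  N₂: 12360 (inert)
  CO₂: 0 + 2(371.6) = 743.2
  H₂O: 0 + 3(371.6) = 1115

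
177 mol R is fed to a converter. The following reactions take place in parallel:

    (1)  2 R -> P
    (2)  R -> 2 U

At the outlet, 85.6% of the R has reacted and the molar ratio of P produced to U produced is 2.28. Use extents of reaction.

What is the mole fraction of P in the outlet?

Conversion of R: R consumed = 0.856 × 177 = 151.5 mol = 2ξ₁ + 1ξ₂.
Selectivity: 1ξ₁ / (2ξ₂) = 2.28 → ξ₁ = 4.56 ξ₂.
Substitute: (2·4.56 + 1) ξ₂ = 151.5 → ξ₂ = 14.97 mol, ξ₁ = 68.27 mol.
Outlet amounts (n = n₀ + Σ ν·ξ):
  R: 177 − 2(68.27) − 1(14.97) = 25.49
  P: 0 + 1(68.27) = 68.27
  U: 0 + 2(14.97) = 29.94
Total out = 123.7 mol; y_P = 68.27 / 123.7 = 0.5519.

0.552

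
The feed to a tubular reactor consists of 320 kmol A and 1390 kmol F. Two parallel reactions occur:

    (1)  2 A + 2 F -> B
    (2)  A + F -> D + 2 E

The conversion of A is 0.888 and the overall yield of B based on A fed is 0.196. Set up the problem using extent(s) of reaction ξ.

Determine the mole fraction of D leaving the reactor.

Yield of B: 1ξ₁ / 320 = 0.196 → ξ₁ = 62.72 kmol.
Conversion of A: 2ξ₁ + 1ξ₂ = 0.888 × 320 = 284.2 → ξ₂ = 158.7 kmol.
Outlet amounts (n = n₀ + Σ ν·ξ):
  A: 320 − 2(62.72) − 1(158.7) = 35.84
  F: 1390 − 2(62.72) − 1(158.7) = 1106
  B: 0 + 1(62.72) = 62.72
  D: 0 + 1(158.7) = 158.7
  E: 0 + 2(158.7) = 317.4
Total out = 1681 kmol; y_D = 158.7 / 1681 = 0.09444.

0.0944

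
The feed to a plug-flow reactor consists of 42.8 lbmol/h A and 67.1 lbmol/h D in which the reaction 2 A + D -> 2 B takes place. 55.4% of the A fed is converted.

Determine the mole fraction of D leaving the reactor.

0.563

A reacted = 0.554 × 42.8 = 23.71 lbmol/h; ν_A = −2, so ξ = 23.71/2 = 11.86 lbmol/h.
Outlet amounts (n = n₀ + ν ξ):
  A: 42.8 − 2(11.86) = 19.09
  D: 67.1 − 1(11.86) = 55.24
  B: 0 + 2(11.86) = 23.71
Total out = 98.04 lbmol/h; y_D = 55.24 / 98.04 = 0.5635.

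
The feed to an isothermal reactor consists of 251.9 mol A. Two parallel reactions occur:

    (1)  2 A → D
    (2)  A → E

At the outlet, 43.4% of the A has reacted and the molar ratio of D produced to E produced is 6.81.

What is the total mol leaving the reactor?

Conversion of A: A consumed = 0.434 × 251.9 = 109.3 mol = 2ξ₁ + 1ξ₂.
Selectivity: 1ξ₁ / (1ξ₂) = 6.81 → ξ₁ = 6.81 ξ₂.
Substitute: (2·6.81 + 1) ξ₂ = 109.3 → ξ₂ = 7.478 mol, ξ₁ = 50.92 mol.
Outlet amounts (n = n₀ + Σ ν·ξ):
  A: 251.9 − 2(50.92) − 1(7.478) = 142.6
  D: 0 + 1(50.92) = 50.92
  E: 0 + 1(7.478) = 7.478
Total out = 142.6 + 50.92 + 7.478 = 201 mol.

201 mol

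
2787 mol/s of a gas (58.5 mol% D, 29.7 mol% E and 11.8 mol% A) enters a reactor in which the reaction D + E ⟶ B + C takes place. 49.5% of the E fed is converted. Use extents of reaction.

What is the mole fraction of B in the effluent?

E reacted = 0.495 × 827.7 = 409.7 mol/s; ν_E = −1, so ξ = 409.7/1 = 409.7 mol/s.
Outlet amounts (n = n₀ + ν ξ):
  D: 1630 − 1(409.7) = 1221
  E: 827.7 − 1(409.7) = 418
  B: 0 + 1(409.7) = 409.7
  C: 0 + 1(409.7) = 409.7
  A: 328.9 (inert)
Total out = 2787 mol/s; y_B = 409.7 / 2787 = 0.147.

0.147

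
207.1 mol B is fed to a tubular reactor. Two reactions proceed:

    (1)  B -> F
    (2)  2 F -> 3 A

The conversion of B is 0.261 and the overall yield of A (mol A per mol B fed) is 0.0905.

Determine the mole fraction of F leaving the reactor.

0.195

Conversion of B: B consumed = 1ξ₁ = 0.261 × 207.1 → ξ₁ = 54.05 mol.
Yield of A: 3ξ₂ / 207.1 = 0.0905 → ξ₂ = 6.248 mol.
Outlet amounts (n = n₀ + Σ ν·ξ):
  B: 207.1 − 1(54.05) = 153
  F: 0 + 1(54.05) − 2(6.248) = 41.56
  A: 0 + 3(6.248) = 18.74
Total out = 213.3 mol; y_F = 41.56 / 213.3 = 0.1948.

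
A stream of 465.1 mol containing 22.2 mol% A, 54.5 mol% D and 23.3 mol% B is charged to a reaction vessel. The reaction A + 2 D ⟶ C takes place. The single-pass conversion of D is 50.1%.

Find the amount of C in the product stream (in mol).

D reacted = 0.501 × 253.5 = 127 mol; ν_D = −2, so ξ = 127/2 = 63.5 mol.
Outlet amounts (n = n₀ + ν ξ):
  A: 103.3 − 1(63.5) = 39.76
  D: 253.5 − 2(63.5) = 126.5
  C: 0 + 1(63.5) = 63.5
  B: 108.4 (inert)

63.5 mol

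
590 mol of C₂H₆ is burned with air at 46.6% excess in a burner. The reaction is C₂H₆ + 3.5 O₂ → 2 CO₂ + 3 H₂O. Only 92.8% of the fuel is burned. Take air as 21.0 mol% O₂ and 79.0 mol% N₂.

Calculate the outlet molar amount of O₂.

1110 mol

Stoichiometric O₂ = 3.5 × 590 = 2065 mol; O₂ fed = 2065 × 1.466 = 3027 mol.
N₂ fed = 3027 × 79/21 = 11390 mol.
Fuel reacted = 0.928 × 590 → ξ = 547.5 mol.
Outlet (n = n₀ + ν ξ):
  C₂H₆: 590 − 1(547.5) = 42.48
  O₂: 3027 − 3.5(547.5) = 1111
  N₂: 11390 (inert)
  CO₂: 0 + 2(547.5) = 1095
  H₂O: 0 + 3(547.5) = 1643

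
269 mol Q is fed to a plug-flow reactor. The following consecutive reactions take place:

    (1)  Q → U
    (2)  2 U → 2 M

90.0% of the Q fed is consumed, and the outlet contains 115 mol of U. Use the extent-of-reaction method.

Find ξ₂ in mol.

ξ₂ = 63.5 mol

Conversion of Q: Q consumed = 1ξ₁ = 0.9 × 269 → ξ₁ = 242.1 mol.
U balance: n_U = 0 + 1ξ₁ − 2ξ₂ = 115 → ξ₂ = (1·242.1 − 115)/2 = 63.55 mol.
Outlet amounts (n = n₀ + Σ ν·ξ):
  Q: 269 − 1(242.1) = 26.9
  U: 0 + 1(242.1) − 2(63.55) = 115
  M: 0 + 2(63.55) = 127.1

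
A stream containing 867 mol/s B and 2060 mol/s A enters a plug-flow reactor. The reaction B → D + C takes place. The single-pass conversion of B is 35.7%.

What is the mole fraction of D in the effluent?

0.0956

B reacted = 0.357 × 867 = 309.5 mol/s; ν_B = −1, so ξ = 309.5/1 = 309.5 mol/s.
Outlet amounts (n = n₀ + ν ξ):
  B: 867 − 1(309.5) = 557.5
  D: 0 + 1(309.5) = 309.5
  C: 0 + 1(309.5) = 309.5
  A: 2060 (inert)
Total out = 3237 mol/s; y_D = 309.5 / 3237 = 0.09563.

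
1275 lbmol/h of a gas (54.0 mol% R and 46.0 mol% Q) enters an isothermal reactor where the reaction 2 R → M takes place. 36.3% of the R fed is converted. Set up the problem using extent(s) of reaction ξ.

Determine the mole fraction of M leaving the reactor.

R reacted = 0.363 × 688.5 = 249.9 lbmol/h; ν_R = −2, so ξ = 249.9/2 = 125 lbmol/h.
Outlet amounts (n = n₀ + ν ξ):
  R: 688.5 − 2(125) = 438.6
  M: 0 + 1(125) = 125
  Q: 586.5 (inert)
Total out = 1150 lbmol/h; y_M = 125 / 1150 = 0.1087.

0.109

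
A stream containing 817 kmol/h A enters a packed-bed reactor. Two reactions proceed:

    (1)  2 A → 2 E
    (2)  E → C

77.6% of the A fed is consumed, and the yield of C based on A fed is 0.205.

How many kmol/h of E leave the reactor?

467 kmol/h

Conversion of A: A consumed = 2ξ₁ = 0.776 × 817 → ξ₁ = 317 kmol/h.
Yield of C: 1ξ₂ / 817 = 0.205 → ξ₂ = 167.5 kmol/h.
Outlet amounts (n = n₀ + Σ ν·ξ):
  A: 817 − 2(317) = 183
  E: 0 + 2(317) − 1(167.5) = 466.5
  C: 0 + 1(167.5) = 167.5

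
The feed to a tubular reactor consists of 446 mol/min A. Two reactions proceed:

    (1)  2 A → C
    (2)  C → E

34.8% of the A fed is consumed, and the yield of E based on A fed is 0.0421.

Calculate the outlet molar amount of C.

Conversion of A: A consumed = 2ξ₁ = 0.348 × 446 → ξ₁ = 77.6 mol/min.
Yield of E: 1ξ₂ / 446 = 0.0421 → ξ₂ = 18.78 mol/min.
Outlet amounts (n = n₀ + Σ ν·ξ):
  A: 446 − 2(77.6) = 290.8
  C: 0 + 1(77.6) − 1(18.78) = 58.83
  E: 0 + 1(18.78) = 18.78

58.8 mol/min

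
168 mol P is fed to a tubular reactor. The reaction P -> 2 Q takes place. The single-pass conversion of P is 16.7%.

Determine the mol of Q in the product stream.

P reacted = 0.167 × 168 = 28.06 mol; ν_P = −1, so ξ = 28.06/1 = 28.06 mol.
Outlet amounts (n = n₀ + ν ξ):
  P: 168 − 1(28.06) = 139.9
  Q: 0 + 2(28.06) = 56.11

56.1 mol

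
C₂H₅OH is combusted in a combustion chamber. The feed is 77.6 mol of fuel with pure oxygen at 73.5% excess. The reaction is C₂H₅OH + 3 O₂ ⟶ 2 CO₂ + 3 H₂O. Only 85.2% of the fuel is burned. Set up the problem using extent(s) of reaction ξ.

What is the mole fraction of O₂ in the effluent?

Stoichiometric O₂ = 3 × 77.6 = 232.8 mol; O₂ fed = 232.8 × 1.735 = 403.9 mol.
Fuel reacted = 0.852 × 77.6 → ξ = 66.12 mol.
Outlet (n = n₀ + ν ξ):
  C₂H₅OH: 77.6 − 1(66.12) = 11.48
  O₂: 403.9 − 3(66.12) = 205.6
  CO₂: 0 + 2(66.12) = 132.2
  H₂O: 0 + 3(66.12) = 198.3
Total out = 547.6 mol; y_O₂ = 205.6 / 547.6 = 0.3754.

0.375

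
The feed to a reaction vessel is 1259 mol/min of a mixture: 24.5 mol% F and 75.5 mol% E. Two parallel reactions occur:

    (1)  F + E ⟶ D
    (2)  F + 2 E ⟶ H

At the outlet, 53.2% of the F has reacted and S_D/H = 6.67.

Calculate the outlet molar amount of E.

765 mol/min

Conversion of F: F consumed = 0.532 × 308.5 = 164.1 mol/min = 1ξ₁ + 1ξ₂.
Selectivity: 1ξ₁ / (1ξ₂) = 6.67 → ξ₁ = 6.67 ξ₂.
Substitute: (1·6.67 + 1) ξ₂ = 164.1 → ξ₂ = 21.39 mol/min, ξ₁ = 142.7 mol/min.
Outlet amounts (n = n₀ + Σ ν·ξ):
  F: 308.5 − 1(142.7) − 1(21.39) = 144.4
  E: 950.5 − 1(142.7) − 2(21.39) = 765.1
  D: 0 + 1(142.7) = 142.7
  H: 0 + 1(21.39) = 21.39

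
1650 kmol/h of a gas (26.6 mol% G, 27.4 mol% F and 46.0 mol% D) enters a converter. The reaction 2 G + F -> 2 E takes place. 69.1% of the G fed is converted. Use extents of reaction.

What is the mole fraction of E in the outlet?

0.202

G reacted = 0.691 × 438.9 = 303.3 kmol/h; ν_G = −2, so ξ = 303.3/2 = 151.6 kmol/h.
Outlet amounts (n = n₀ + ν ξ):
  G: 438.9 − 2(151.6) = 135.6
  F: 452.1 − 1(151.6) = 300.5
  E: 0 + 2(151.6) = 303.3
  D: 759 (inert)
Total out = 1498 kmol/h; y_E = 303.3 / 1498 = 0.2024.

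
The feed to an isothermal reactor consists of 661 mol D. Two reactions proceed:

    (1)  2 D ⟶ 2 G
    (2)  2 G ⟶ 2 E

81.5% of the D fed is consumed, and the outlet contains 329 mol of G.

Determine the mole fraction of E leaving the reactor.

Conversion of D: D consumed = 2ξ₁ = 0.815 × 661 → ξ₁ = 269.4 mol.
G balance: n_G = 0 + 2ξ₁ − 2ξ₂ = 329 → ξ₂ = (2·269.4 − 329)/2 = 104.9 mol.
Outlet amounts (n = n₀ + Σ ν·ξ):
  D: 661 − 2(269.4) = 122.3
  G: 0 + 2(269.4) − 2(104.9) = 329
  E: 0 + 2(104.9) = 209.7
Total out = 661 mol; y_E = 209.7 / 661 = 0.3173.

0.317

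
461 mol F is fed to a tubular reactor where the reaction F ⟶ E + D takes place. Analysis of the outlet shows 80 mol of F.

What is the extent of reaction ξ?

ξ = 381 mol

For F: n = n₀ − 1ξ → 80 = 461 − 1ξ, giving ξ = 381 mol.
Outlet amounts (n = n₀ + ν ξ):
  F: 461 − 1(381) = 80
  E: 0 + 1(381) = 381
  D: 0 + 1(381) = 381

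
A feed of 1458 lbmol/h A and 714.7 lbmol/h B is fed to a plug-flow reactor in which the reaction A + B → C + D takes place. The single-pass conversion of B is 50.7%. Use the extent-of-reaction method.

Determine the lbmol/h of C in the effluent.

B reacted = 0.507 × 714.7 = 362.4 lbmol/h; ν_B = −1, so ξ = 362.4/1 = 362.4 lbmol/h.
Outlet amounts (n = n₀ + ν ξ):
  A: 1458 − 1(362.4) = 1096
  B: 714.7 − 1(362.4) = 352.3
  C: 0 + 1(362.4) = 362.4
  D: 0 + 1(362.4) = 362.4

362 lbmol/h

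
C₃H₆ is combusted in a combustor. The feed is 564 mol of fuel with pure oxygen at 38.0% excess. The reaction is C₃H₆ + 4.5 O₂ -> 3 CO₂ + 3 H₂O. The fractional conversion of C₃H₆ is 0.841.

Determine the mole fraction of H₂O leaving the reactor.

0.331

Stoichiometric O₂ = 4.5 × 564 = 2538 mol; O₂ fed = 2538 × 1.380 = 3502 mol.
Fuel reacted = 0.841 × 564 → ξ = 474.3 mol.
Outlet (n = n₀ + ν ξ):
  C₃H₆: 564 − 1(474.3) = 89.68
  O₂: 3502 − 4.5(474.3) = 1368
  CO₂: 0 + 3(474.3) = 1423
  H₂O: 0 + 3(474.3) = 1423
Total out = 4304 mol; y_H₂O = 1423 / 4304 = 0.3306.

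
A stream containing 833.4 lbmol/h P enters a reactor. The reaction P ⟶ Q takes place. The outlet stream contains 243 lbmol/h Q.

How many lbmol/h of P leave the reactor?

590 lbmol/h

For Q: n = n₀ + 1ξ → 243 = 0 + 1ξ, giving ξ = 243 lbmol/h.
Outlet amounts (n = n₀ + ν ξ):
  P: 833.4 − 1(243) = 590.4
  Q: 0 + 1(243) = 243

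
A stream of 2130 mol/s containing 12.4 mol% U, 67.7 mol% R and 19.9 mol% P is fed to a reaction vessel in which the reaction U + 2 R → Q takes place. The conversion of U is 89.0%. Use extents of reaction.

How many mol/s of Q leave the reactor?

235 mol/s

U reacted = 0.89 × 264.1 = 235.1 mol/s; ν_U = −1, so ξ = 235.1/1 = 235.1 mol/s.
Outlet amounts (n = n₀ + ν ξ):
  U: 264.1 − 1(235.1) = 29.05
  R: 1442 − 2(235.1) = 971.9
  Q: 0 + 1(235.1) = 235.1
  P: 423.9 (inert)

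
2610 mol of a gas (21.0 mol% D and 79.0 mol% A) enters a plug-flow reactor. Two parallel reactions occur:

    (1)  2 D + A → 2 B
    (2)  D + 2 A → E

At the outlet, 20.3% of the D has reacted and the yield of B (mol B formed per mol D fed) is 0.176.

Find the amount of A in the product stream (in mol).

1980 mol

Yield of B: 2ξ₁ / 548.1 = 0.176 → ξ₁ = 48.23 mol.
Conversion of D: 2ξ₁ + 1ξ₂ = 0.203 × 548.1 = 111.3 → ξ₂ = 14.8 mol.
Outlet amounts (n = n₀ + Σ ν·ξ):
  D: 548.1 − 2(48.23) − 1(14.8) = 436.8
  A: 2062 − 1(48.23) − 2(14.8) = 1984
  B: 0 + 2(48.23) = 96.47
  E: 0 + 1(14.8) = 14.8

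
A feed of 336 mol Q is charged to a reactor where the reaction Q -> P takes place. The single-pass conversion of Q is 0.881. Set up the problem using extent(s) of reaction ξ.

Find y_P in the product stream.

Q reacted = 0.881 × 336 = 296 mol; ν_Q = −1, so ξ = 296/1 = 296 mol.
Outlet amounts (n = n₀ + ν ξ):
  Q: 336 − 1(296) = 39.98
  P: 0 + 1(296) = 296
Total out = 336 mol; y_P = 296 / 336 = 0.881.

0.881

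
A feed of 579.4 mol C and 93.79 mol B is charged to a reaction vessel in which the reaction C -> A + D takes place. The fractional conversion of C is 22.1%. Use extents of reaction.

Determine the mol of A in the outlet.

C reacted = 0.221 × 579.4 = 128 mol; ν_C = −1, so ξ = 128/1 = 128 mol.
Outlet amounts (n = n₀ + ν ξ):
  C: 579.4 − 1(128) = 451.4
  A: 0 + 1(128) = 128
  D: 0 + 1(128) = 128
  B: 93.79 (inert)

128 mol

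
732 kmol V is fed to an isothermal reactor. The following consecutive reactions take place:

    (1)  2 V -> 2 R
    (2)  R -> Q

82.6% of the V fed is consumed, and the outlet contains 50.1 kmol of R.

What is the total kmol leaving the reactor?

732 kmol

Conversion of V: V consumed = 2ξ₁ = 0.826 × 732 → ξ₁ = 302.3 kmol.
R balance: n_R = 0 + 2ξ₁ − 1ξ₂ = 50.1 → ξ₂ = (2·302.3 − 50.1)/1 = 554.5 kmol.
Outlet amounts (n = n₀ + Σ ν·ξ):
  V: 732 − 2(302.3) = 127.4
  R: 0 + 2(302.3) − 1(554.5) = 50.1
  Q: 0 + 1(554.5) = 554.5
Total out = 127.4 + 50.1 + 554.5 = 732 kmol.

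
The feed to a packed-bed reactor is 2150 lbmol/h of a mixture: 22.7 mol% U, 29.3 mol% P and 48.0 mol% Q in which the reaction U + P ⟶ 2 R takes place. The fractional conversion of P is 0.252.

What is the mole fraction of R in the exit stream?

0.148

P reacted = 0.252 × 630 = 158.7 lbmol/h; ν_P = −1, so ξ = 158.7/1 = 158.7 lbmol/h.
Outlet amounts (n = n₀ + ν ξ):
  U: 488.1 − 1(158.7) = 329.3
  P: 630 − 1(158.7) = 471.2
  R: 0 + 2(158.7) = 317.5
  Q: 1032 (inert)
Total out = 2150 lbmol/h; y_R = 317.5 / 2150 = 0.1477.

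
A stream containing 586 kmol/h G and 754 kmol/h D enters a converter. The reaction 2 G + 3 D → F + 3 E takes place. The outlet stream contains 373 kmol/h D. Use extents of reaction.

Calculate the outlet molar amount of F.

127 kmol/h

For D: n = n₀ − 3ξ → 373 = 754 − 3ξ, giving ξ = 127 kmol/h.
Outlet amounts (n = n₀ + ν ξ):
  G: 586 − 2(127) = 332
  D: 754 − 3(127) = 373
  F: 0 + 1(127) = 127
  E: 0 + 3(127) = 381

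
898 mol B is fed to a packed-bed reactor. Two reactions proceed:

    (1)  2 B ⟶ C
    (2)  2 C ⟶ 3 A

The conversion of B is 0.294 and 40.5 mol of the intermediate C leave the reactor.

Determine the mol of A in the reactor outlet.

Conversion of B: B consumed = 2ξ₁ = 0.294 × 898 → ξ₁ = 132 mol.
C balance: n_C = 0 + 1ξ₁ − 2ξ₂ = 40.5 → ξ₂ = (1·132 − 40.5)/2 = 45.75 mol.
Outlet amounts (n = n₀ + Σ ν·ξ):
  B: 898 − 2(132) = 634
  C: 0 + 1(132) − 2(45.75) = 40.5
  A: 0 + 3(45.75) = 137.3

137 mol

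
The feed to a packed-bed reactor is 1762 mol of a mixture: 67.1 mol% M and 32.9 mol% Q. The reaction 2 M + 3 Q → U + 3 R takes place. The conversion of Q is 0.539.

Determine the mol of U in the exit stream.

Q reacted = 0.539 × 579.7 = 312.5 mol; ν_Q = −3, so ξ = 312.5/3 = 104.2 mol.
Outlet amounts (n = n₀ + ν ξ):
  M: 1182 − 2(104.2) = 974
  Q: 579.7 − 3(104.2) = 267.2
  U: 0 + 1(104.2) = 104.2
  R: 0 + 3(104.2) = 312.5

104 mol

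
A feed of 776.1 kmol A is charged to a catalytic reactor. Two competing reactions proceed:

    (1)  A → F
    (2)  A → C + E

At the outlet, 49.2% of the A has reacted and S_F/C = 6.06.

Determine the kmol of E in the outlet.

54.1 kmol

Conversion of A: A consumed = 0.492 × 776.1 = 381.8 kmol = 1ξ₁ + 1ξ₂.
Selectivity: 1ξ₁ / (1ξ₂) = 6.06 → ξ₁ = 6.06 ξ₂.
Substitute: (1·6.06 + 1) ξ₂ = 381.8 → ξ₂ = 54.09 kmol, ξ₁ = 327.8 kmol.
Outlet amounts (n = n₀ + Σ ν·ξ):
  A: 776.1 − 1(327.8) − 1(54.09) = 394.3
  F: 0 + 1(327.8) = 327.8
  C: 0 + 1(54.09) = 54.09
  E: 0 + 1(54.09) = 54.09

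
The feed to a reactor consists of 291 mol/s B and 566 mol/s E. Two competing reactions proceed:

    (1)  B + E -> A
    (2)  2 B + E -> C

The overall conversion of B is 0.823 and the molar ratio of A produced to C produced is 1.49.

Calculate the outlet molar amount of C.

68.6 mol/s

Conversion of B: B consumed = 0.823 × 291 = 239.5 mol/s = 1ξ₁ + 2ξ₂.
Selectivity: 1ξ₁ / (1ξ₂) = 1.49 → ξ₁ = 1.49 ξ₂.
Substitute: (1·1.49 + 2) ξ₂ = 239.5 → ξ₂ = 68.62 mol/s, ξ₁ = 102.2 mol/s.
Outlet amounts (n = n₀ + Σ ν·ξ):
  B: 291 − 1(102.2) − 2(68.62) = 51.51
  E: 566 − 1(102.2) − 1(68.62) = 395.1
  A: 0 + 1(102.2) = 102.2
  C: 0 + 1(68.62) = 68.62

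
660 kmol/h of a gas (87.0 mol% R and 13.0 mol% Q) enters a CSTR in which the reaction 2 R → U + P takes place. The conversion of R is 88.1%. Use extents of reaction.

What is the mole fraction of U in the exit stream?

0.383

R reacted = 0.881 × 574.2 = 505.9 kmol/h; ν_R = −2, so ξ = 505.9/2 = 252.9 kmol/h.
Outlet amounts (n = n₀ + ν ξ):
  R: 574.2 − 2(252.9) = 68.33
  U: 0 + 1(252.9) = 252.9
  P: 0 + 1(252.9) = 252.9
  Q: 85.8 (inert)
Total out = 660 kmol/h; y_U = 252.9 / 660 = 0.3832.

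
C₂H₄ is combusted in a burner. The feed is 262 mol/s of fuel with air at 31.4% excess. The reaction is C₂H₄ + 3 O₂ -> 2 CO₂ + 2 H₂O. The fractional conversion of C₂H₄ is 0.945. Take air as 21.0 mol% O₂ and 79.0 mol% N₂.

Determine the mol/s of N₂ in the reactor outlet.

3890 mol/s

Stoichiometric O₂ = 3 × 262 = 786 mol/s; O₂ fed = 786 × 1.314 = 1033 mol/s.
N₂ fed = 1033 × 79/21 = 3885 mol/s.
Fuel reacted = 0.945 × 262 → ξ = 247.6 mol/s.
Outlet (n = n₀ + ν ξ):
  C₂H₄: 262 − 1(247.6) = 14.41
  O₂: 1033 − 3(247.6) = 290
  N₂: 3885 (inert)
  CO₂: 0 + 2(247.6) = 495.2
  H₂O: 0 + 2(247.6) = 495.2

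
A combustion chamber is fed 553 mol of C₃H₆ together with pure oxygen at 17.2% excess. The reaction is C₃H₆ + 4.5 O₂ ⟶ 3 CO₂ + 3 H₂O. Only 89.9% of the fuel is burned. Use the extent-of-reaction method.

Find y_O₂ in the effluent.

Stoichiometric O₂ = 4.5 × 553 = 2488 mol; O₂ fed = 2488 × 1.172 = 2917 mol.
Fuel reacted = 0.899 × 553 → ξ = 497.1 mol.
Outlet (n = n₀ + ν ξ):
  C₃H₆: 553 − 1(497.1) = 55.85
  O₂: 2917 − 4.5(497.1) = 679.4
  CO₂: 0 + 3(497.1) = 1491
  H₂O: 0 + 3(497.1) = 1491
Total out = 3718 mol; y_O₂ = 679.4 / 3718 = 0.1827.

0.183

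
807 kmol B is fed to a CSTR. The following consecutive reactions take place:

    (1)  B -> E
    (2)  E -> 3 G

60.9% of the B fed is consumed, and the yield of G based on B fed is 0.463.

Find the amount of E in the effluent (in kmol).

367 kmol

Conversion of B: B consumed = 1ξ₁ = 0.609 × 807 → ξ₁ = 491.5 kmol.
Yield of G: 3ξ₂ / 807 = 0.463 → ξ₂ = 124.5 kmol.
Outlet amounts (n = n₀ + Σ ν·ξ):
  B: 807 − 1(491.5) = 315.5
  E: 0 + 1(491.5) − 1(124.5) = 366.9
  G: 0 + 3(124.5) = 373.6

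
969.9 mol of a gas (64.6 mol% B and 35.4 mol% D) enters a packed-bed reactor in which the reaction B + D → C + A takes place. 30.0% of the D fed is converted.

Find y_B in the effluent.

0.54

D reacted = 0.3 × 343.3 = 103 mol; ν_D = −1, so ξ = 103/1 = 103 mol.
Outlet amounts (n = n₀ + ν ξ):
  B: 626.6 − 1(103) = 523.6
  D: 343.3 − 1(103) = 240.3
  C: 0 + 1(103) = 103
  A: 0 + 1(103) = 103
Total out = 969.9 mol; y_B = 523.6 / 969.9 = 0.5398.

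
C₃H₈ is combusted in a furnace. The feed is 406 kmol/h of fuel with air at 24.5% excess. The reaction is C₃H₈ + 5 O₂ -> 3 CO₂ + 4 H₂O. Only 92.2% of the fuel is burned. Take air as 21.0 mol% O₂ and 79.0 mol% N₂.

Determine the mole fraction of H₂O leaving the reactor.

0.117

Stoichiometric O₂ = 5 × 406 = 2030 kmol/h; O₂ fed = 2030 × 1.245 = 2527 kmol/h.
N₂ fed = 2527 × 79/21 = 9508 kmol/h.
Fuel reacted = 0.922 × 406 → ξ = 374.3 kmol/h.
Outlet (n = n₀ + ν ξ):
  C₃H₈: 406 − 1(374.3) = 31.67
  O₂: 2527 − 5(374.3) = 655.7
  N₂: 9508 (inert)
  CO₂: 0 + 3(374.3) = 1123
  H₂O: 0 + 4(374.3) = 1497
Total out = 12820 kmol/h; y_H₂O = 1497 / 12820 = 0.1168.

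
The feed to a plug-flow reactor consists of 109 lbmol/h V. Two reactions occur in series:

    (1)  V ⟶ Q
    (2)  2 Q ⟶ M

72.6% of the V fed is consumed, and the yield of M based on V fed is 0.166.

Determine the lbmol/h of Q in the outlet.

Conversion of V: V consumed = 1ξ₁ = 0.726 × 109 → ξ₁ = 79.13 lbmol/h.
Yield of M: 1ξ₂ / 109 = 0.166 → ξ₂ = 18.09 lbmol/h.
Outlet amounts (n = n₀ + Σ ν·ξ):
  V: 109 − 1(79.13) = 29.87
  Q: 0 + 1(79.13) − 2(18.09) = 42.95
  M: 0 + 1(18.09) = 18.09

42.9 lbmol/h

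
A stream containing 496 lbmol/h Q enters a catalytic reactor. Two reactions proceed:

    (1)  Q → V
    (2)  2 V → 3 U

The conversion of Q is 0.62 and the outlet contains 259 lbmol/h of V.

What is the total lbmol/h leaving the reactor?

520 lbmol/h

Conversion of Q: Q consumed = 1ξ₁ = 0.62 × 496 → ξ₁ = 307.5 lbmol/h.
V balance: n_V = 0 + 1ξ₁ − 2ξ₂ = 259 → ξ₂ = (1·307.5 − 259)/2 = 24.26 lbmol/h.
Outlet amounts (n = n₀ + Σ ν·ξ):
  Q: 496 − 1(307.5) = 188.5
  V: 0 + 1(307.5) − 2(24.26) = 259
  U: 0 + 3(24.26) = 72.78
Total out = 188.5 + 259 + 72.78 = 520.3 lbmol/h.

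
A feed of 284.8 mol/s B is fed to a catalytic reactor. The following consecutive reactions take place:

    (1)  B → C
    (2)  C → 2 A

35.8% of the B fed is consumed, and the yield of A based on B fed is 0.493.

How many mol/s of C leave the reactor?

31.8 mol/s

Conversion of B: B consumed = 1ξ₁ = 0.358 × 284.8 → ξ₁ = 102 mol/s.
Yield of A: 2ξ₂ / 284.8 = 0.493 → ξ₂ = 70.2 mol/s.
Outlet amounts (n = n₀ + Σ ν·ξ):
  B: 284.8 − 1(102) = 182.8
  C: 0 + 1(102) − 1(70.2) = 31.76
  A: 0 + 2(70.2) = 140.4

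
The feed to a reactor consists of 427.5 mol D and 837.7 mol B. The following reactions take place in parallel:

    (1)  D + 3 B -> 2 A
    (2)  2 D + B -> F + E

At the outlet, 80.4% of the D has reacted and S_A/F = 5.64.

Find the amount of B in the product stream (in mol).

Conversion of D: D consumed = 0.804 × 427.5 = 343.7 mol = 1ξ₁ + 2ξ₂.
Selectivity: 2ξ₁ / (1ξ₂) = 5.64 → ξ₁ = 2.82 ξ₂.
Substitute: (1·2.82 + 2) ξ₂ = 343.7 → ξ₂ = 71.31 mol, ξ₁ = 201.1 mol.
Outlet amounts (n = n₀ + Σ ν·ξ):
  D: 427.5 − 1(201.1) − 2(71.31) = 83.79
  B: 837.7 − 3(201.1) − 1(71.31) = 163.1
  A: 0 + 2(201.1) = 402.2
  F: 0 + 1(71.31) = 71.31
  E: 0 + 1(71.31) = 71.31

163 mol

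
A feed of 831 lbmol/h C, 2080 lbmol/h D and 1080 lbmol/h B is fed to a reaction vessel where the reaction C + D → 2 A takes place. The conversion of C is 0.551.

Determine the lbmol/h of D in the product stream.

1620 lbmol/h

C reacted = 0.551 × 831 = 457.9 lbmol/h; ν_C = −1, so ξ = 457.9/1 = 457.9 lbmol/h.
Outlet amounts (n = n₀ + ν ξ):
  C: 831 − 1(457.9) = 373.1
  D: 2080 − 1(457.9) = 1622
  A: 0 + 2(457.9) = 915.8
  B: 1080 (inert)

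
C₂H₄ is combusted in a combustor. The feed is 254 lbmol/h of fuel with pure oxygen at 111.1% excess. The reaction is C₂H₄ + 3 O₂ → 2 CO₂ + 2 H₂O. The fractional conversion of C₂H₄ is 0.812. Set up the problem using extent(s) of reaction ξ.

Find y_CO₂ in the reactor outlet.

0.221

Stoichiometric O₂ = 3 × 254 = 762 lbmol/h; O₂ fed = 762 × 2.111 = 1609 lbmol/h.
Fuel reacted = 0.812 × 254 → ξ = 206.2 lbmol/h.
Outlet (n = n₀ + ν ξ):
  C₂H₄: 254 − 1(206.2) = 47.75
  O₂: 1609 − 3(206.2) = 989.8
  CO₂: 0 + 2(206.2) = 412.5
  H₂O: 0 + 2(206.2) = 412.5
Total out = 1863 lbmol/h; y_CO₂ = 412.5 / 1863 = 0.2215.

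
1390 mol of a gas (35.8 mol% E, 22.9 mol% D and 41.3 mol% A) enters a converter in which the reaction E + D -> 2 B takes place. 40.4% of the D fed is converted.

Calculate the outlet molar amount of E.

369 mol

D reacted = 0.404 × 318.3 = 128.6 mol; ν_D = −1, so ξ = 128.6/1 = 128.6 mol.
Outlet amounts (n = n₀ + ν ξ):
  E: 497.6 − 1(128.6) = 369
  D: 318.3 − 1(128.6) = 189.7
  B: 0 + 2(128.6) = 257.2
  A: 574.1 (inert)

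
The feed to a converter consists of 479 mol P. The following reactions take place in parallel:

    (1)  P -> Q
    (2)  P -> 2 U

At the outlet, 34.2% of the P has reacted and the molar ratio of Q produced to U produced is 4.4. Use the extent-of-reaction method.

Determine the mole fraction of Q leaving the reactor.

Conversion of P: P consumed = 0.342 × 479 = 163.8 mol = 1ξ₁ + 1ξ₂.
Selectivity: 1ξ₁ / (2ξ₂) = 4.4 → ξ₁ = 8.8 ξ₂.
Substitute: (1·8.8 + 1) ξ₂ = 163.8 → ξ₂ = 16.72 mol, ξ₁ = 147.1 mol.
Outlet amounts (n = n₀ + Σ ν·ξ):
  P: 479 − 1(147.1) − 1(16.72) = 315.2
  Q: 0 + 1(147.1) = 147.1
  U: 0 + 2(16.72) = 33.43
Total out = 495.7 mol; y_Q = 147.1 / 495.7 = 0.2967.

0.297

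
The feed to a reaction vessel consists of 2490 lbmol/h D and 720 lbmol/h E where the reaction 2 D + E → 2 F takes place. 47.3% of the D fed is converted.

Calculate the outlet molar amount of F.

D reacted = 0.473 × 2490 = 1178 lbmol/h; ν_D = −2, so ξ = 1178/2 = 588.9 lbmol/h.
Outlet amounts (n = n₀ + ν ξ):
  D: 2490 − 2(588.9) = 1312
  E: 720 − 1(588.9) = 131.1
  F: 0 + 2(588.9) = 1178

1180 lbmol/h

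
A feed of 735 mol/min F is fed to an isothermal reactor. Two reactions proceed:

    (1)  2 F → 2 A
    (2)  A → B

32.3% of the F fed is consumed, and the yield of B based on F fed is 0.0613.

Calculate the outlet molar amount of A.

Conversion of F: F consumed = 2ξ₁ = 0.323 × 735 → ξ₁ = 118.7 mol/min.
Yield of B: 1ξ₂ / 735 = 0.0613 → ξ₂ = 45.06 mol/min.
Outlet amounts (n = n₀ + Σ ν·ξ):
  F: 735 − 2(118.7) = 497.6
  A: 0 + 2(118.7) − 1(45.06) = 192.3
  B: 0 + 1(45.06) = 45.06

192 mol/min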